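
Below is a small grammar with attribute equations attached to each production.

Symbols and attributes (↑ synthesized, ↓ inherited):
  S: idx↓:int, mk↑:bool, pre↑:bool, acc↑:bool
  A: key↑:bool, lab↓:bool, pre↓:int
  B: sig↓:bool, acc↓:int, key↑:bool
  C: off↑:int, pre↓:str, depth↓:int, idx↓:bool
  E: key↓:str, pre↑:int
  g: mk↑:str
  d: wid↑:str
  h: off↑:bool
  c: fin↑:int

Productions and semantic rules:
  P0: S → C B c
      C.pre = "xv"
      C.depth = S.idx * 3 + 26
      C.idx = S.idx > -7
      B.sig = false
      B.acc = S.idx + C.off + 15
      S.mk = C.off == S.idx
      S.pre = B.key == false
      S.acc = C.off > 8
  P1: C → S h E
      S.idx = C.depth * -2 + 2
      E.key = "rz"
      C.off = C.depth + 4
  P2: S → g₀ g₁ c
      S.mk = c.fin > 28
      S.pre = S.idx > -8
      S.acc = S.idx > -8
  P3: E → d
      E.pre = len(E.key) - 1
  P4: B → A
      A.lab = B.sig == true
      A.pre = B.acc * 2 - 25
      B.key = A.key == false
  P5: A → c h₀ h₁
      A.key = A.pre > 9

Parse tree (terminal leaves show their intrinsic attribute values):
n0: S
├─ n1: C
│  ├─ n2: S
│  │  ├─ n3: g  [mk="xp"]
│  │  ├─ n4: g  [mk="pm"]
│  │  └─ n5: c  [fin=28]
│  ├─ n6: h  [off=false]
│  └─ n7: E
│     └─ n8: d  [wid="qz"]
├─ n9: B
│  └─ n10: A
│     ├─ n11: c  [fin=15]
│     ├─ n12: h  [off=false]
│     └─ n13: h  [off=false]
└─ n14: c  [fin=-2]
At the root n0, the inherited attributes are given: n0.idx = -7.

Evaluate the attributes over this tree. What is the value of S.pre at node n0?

false

1. n0.idx = -7  [given at root]
2. n1.pre = "xv"  ["xv"]
3. n1.depth = 5  [S.idx * 3 + 26]
4. n1.idx = false  [S.idx > -7]
5. n2.idx = -8  [C.depth * -2 + 2]
6. n3.mk = "xp"  [terminal]
7. n4.mk = "pm"  [terminal]
8. n5.fin = 28  [terminal]
9. n2.mk = false  [c.fin > 28]
10. n2.pre = false  [S.idx > -8]
11. n2.acc = false  [S.idx > -8]
12. n6.off = false  [terminal]
13. n7.key = "rz"  ["rz"]
14. n8.wid = "qz"  [terminal]
15. n7.pre = 1  [len(E.key) - 1]
16. n1.off = 9  [C.depth + 4]
17. n9.sig = false  [false]
18. n9.acc = 17  [S.idx + C.off + 15]
19. n10.lab = false  [B.sig == true]
20. n10.pre = 9  [B.acc * 2 - 25]
21. n11.fin = 15  [terminal]
22. n12.off = false  [terminal]
23. n13.off = false  [terminal]
24. n10.key = false  [A.pre > 9]
25. n9.key = true  [A.key == false]
26. n14.fin = -2  [terminal]
27. n0.mk = false  [C.off == S.idx]
28. n0.pre = false  [B.key == false]
29. n0.acc = true  [C.off > 8]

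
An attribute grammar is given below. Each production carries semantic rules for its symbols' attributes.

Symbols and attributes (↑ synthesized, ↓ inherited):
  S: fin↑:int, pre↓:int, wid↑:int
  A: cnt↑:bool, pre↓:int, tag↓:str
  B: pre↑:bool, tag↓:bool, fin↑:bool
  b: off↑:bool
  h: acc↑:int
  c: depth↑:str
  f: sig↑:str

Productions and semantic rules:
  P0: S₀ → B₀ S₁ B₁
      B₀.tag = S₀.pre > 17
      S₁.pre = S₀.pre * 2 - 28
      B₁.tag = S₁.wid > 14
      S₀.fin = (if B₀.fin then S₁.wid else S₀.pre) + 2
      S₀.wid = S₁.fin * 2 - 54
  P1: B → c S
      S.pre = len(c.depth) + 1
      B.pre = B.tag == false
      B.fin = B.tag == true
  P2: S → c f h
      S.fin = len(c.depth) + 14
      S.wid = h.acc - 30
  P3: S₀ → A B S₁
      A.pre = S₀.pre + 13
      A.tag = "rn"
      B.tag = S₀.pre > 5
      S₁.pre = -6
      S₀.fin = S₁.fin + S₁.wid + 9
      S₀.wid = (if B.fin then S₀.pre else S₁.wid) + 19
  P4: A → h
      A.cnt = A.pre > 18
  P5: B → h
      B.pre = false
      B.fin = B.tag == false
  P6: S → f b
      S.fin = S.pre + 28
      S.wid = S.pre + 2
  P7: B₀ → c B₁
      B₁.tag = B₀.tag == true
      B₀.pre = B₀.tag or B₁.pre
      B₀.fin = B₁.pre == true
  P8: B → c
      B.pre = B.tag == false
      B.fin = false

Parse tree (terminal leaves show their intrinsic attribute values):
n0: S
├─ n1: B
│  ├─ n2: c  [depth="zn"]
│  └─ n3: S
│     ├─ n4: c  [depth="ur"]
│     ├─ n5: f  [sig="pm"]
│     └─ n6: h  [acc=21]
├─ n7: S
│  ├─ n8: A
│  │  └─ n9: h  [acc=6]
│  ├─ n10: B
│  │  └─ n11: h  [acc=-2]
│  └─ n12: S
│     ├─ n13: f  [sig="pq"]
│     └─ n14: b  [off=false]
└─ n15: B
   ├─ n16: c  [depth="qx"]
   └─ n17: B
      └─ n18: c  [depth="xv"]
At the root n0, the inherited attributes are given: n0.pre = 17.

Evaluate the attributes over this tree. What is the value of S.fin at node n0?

19

1. n0.pre = 17  [given at root]
2. n1.tag = false  [S₀.pre > 17]
3. n2.depth = "zn"  [terminal]
4. n3.pre = 3  [len(c.depth) + 1]
5. n4.depth = "ur"  [terminal]
6. n5.sig = "pm"  [terminal]
7. n6.acc = 21  [terminal]
8. n3.fin = 16  [len(c.depth) + 14]
9. n3.wid = -9  [h.acc - 30]
10. n1.pre = true  [B.tag == false]
11. n1.fin = false  [B.tag == true]
12. n7.pre = 6  [S₀.pre * 2 - 28]
13. n8.pre = 19  [S₀.pre + 13]
14. n8.tag = "rn"  ["rn"]
15. n9.acc = 6  [terminal]
16. n8.cnt = true  [A.pre > 18]
17. n10.tag = true  [S₀.pre > 5]
18. n11.acc = -2  [terminal]
19. n10.pre = false  [false]
20. n10.fin = false  [B.tag == false]
21. n12.pre = -6  [-6]
22. n13.sig = "pq"  [terminal]
23. n14.off = false  [terminal]
24. n12.fin = 22  [S.pre + 28]
25. n12.wid = -4  [S.pre + 2]
26. n7.fin = 27  [S₁.fin + S₁.wid + 9]
27. n7.wid = 15  [(if B.fin then S₀.pre else S₁.wid) + 19]
28. n15.tag = true  [S₁.wid > 14]
29. n16.depth = "qx"  [terminal]
30. n17.tag = true  [B₀.tag == true]
31. n18.depth = "xv"  [terminal]
32. n17.pre = false  [B.tag == false]
33. n17.fin = false  [false]
34. n15.pre = true  [B₀.tag or B₁.pre]
35. n15.fin = false  [B₁.pre == true]
36. n0.fin = 19  [(if B₀.fin then S₁.wid else S₀.pre) + 2]
37. n0.wid = 0  [S₁.fin * 2 - 54]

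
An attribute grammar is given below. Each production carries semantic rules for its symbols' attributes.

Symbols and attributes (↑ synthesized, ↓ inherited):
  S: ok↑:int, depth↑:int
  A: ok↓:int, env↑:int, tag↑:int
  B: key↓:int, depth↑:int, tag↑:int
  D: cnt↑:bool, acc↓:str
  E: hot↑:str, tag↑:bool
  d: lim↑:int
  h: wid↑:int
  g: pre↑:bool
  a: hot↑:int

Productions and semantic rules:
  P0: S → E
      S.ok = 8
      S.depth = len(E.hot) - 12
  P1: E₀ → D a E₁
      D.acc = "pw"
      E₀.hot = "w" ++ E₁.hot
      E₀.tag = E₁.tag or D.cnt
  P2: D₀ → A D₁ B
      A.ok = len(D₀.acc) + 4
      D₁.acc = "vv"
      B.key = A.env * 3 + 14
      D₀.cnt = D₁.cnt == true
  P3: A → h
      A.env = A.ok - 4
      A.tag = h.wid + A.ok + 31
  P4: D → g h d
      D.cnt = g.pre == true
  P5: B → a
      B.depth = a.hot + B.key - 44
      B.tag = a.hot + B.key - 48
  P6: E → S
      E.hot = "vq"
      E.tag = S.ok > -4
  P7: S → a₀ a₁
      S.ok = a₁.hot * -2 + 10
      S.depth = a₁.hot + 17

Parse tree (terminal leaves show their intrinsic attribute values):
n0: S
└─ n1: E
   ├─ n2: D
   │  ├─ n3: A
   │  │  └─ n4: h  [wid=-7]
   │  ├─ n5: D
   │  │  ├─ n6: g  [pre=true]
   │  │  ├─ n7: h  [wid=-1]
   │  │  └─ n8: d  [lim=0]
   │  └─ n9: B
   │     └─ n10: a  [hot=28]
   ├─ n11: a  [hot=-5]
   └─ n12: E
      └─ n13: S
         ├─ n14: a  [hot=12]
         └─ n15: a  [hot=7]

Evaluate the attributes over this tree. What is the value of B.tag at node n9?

1. n2.acc = "pw"  ["pw"]
2. n3.ok = 6  [len(D₀.acc) + 4]
3. n4.wid = -7  [terminal]
4. n3.env = 2  [A.ok - 4]
5. n3.tag = 30  [h.wid + A.ok + 31]
6. n5.acc = "vv"  ["vv"]
7. n6.pre = true  [terminal]
8. n7.wid = -1  [terminal]
9. n8.lim = 0  [terminal]
10. n5.cnt = true  [g.pre == true]
11. n9.key = 20  [A.env * 3 + 14]
12. n10.hot = 28  [terminal]
13. n9.depth = 4  [a.hot + B.key - 44]
14. n9.tag = 0  [a.hot + B.key - 48]
15. n2.cnt = true  [D₁.cnt == true]
16. n11.hot = -5  [terminal]
17. n14.hot = 12  [terminal]
18. n15.hot = 7  [terminal]
19. n13.ok = -4  [a₁.hot * -2 + 10]
20. n13.depth = 24  [a₁.hot + 17]
21. n12.hot = "vq"  ["vq"]
22. n12.tag = false  [S.ok > -4]
23. n1.hot = "wvq"  ["w" ++ E₁.hot]
24. n1.tag = true  [E₁.tag or D.cnt]
25. n0.ok = 8  [8]
26. n0.depth = -9  [len(E.hot) - 12]

0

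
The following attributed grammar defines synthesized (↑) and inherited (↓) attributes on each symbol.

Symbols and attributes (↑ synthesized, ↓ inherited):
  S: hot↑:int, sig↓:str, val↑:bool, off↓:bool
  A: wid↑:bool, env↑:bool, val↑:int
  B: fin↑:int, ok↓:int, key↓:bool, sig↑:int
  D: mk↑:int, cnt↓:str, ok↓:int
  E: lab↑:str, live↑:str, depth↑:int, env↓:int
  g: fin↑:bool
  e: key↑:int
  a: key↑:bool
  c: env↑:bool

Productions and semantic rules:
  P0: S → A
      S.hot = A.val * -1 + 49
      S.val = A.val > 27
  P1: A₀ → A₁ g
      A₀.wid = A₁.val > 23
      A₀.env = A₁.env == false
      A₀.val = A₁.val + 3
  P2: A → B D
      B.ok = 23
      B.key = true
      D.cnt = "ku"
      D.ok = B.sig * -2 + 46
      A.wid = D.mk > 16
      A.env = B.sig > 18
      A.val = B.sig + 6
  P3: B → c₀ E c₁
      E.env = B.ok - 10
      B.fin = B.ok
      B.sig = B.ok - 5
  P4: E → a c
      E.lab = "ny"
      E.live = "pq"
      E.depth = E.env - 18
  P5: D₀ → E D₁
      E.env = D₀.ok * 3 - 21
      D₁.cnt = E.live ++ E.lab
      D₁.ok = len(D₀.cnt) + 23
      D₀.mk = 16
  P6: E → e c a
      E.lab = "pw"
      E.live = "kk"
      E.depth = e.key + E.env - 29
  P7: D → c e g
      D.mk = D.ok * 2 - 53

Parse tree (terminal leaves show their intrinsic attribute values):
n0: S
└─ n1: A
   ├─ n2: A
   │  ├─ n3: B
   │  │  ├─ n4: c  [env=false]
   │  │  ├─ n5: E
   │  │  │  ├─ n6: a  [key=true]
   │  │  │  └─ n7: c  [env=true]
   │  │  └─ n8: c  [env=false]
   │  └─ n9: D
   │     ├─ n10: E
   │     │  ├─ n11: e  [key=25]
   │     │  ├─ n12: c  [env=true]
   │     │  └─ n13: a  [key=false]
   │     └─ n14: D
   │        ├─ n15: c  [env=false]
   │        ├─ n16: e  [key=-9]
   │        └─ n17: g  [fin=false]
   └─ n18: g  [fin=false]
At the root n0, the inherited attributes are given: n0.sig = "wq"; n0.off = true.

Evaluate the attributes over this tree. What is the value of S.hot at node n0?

1. n0.sig = "wq"  [given at root]
2. n0.off = true  [given at root]
3. n3.ok = 23  [23]
4. n3.key = true  [true]
5. n4.env = false  [terminal]
6. n5.env = 13  [B.ok - 10]
7. n6.key = true  [terminal]
8. n7.env = true  [terminal]
9. n5.lab = "ny"  ["ny"]
10. n5.live = "pq"  ["pq"]
11. n5.depth = -5  [E.env - 18]
12. n8.env = false  [terminal]
13. n3.fin = 23  [B.ok]
14. n3.sig = 18  [B.ok - 5]
15. n9.cnt = "ku"  ["ku"]
16. n9.ok = 10  [B.sig * -2 + 46]
17. n10.env = 9  [D₀.ok * 3 - 21]
18. n11.key = 25  [terminal]
19. n12.env = true  [terminal]
20. n13.key = false  [terminal]
21. n10.lab = "pw"  ["pw"]
22. n10.live = "kk"  ["kk"]
23. n10.depth = 5  [e.key + E.env - 29]
24. n14.cnt = "kkpw"  [E.live ++ E.lab]
25. n14.ok = 25  [len(D₀.cnt) + 23]
26. n15.env = false  [terminal]
27. n16.key = -9  [terminal]
28. n17.fin = false  [terminal]
29. n14.mk = -3  [D.ok * 2 - 53]
30. n9.mk = 16  [16]
31. n2.wid = false  [D.mk > 16]
32. n2.env = false  [B.sig > 18]
33. n2.val = 24  [B.sig + 6]
34. n18.fin = false  [terminal]
35. n1.wid = true  [A₁.val > 23]
36. n1.env = true  [A₁.env == false]
37. n1.val = 27  [A₁.val + 3]
38. n0.hot = 22  [A.val * -1 + 49]
39. n0.val = false  [A.val > 27]

22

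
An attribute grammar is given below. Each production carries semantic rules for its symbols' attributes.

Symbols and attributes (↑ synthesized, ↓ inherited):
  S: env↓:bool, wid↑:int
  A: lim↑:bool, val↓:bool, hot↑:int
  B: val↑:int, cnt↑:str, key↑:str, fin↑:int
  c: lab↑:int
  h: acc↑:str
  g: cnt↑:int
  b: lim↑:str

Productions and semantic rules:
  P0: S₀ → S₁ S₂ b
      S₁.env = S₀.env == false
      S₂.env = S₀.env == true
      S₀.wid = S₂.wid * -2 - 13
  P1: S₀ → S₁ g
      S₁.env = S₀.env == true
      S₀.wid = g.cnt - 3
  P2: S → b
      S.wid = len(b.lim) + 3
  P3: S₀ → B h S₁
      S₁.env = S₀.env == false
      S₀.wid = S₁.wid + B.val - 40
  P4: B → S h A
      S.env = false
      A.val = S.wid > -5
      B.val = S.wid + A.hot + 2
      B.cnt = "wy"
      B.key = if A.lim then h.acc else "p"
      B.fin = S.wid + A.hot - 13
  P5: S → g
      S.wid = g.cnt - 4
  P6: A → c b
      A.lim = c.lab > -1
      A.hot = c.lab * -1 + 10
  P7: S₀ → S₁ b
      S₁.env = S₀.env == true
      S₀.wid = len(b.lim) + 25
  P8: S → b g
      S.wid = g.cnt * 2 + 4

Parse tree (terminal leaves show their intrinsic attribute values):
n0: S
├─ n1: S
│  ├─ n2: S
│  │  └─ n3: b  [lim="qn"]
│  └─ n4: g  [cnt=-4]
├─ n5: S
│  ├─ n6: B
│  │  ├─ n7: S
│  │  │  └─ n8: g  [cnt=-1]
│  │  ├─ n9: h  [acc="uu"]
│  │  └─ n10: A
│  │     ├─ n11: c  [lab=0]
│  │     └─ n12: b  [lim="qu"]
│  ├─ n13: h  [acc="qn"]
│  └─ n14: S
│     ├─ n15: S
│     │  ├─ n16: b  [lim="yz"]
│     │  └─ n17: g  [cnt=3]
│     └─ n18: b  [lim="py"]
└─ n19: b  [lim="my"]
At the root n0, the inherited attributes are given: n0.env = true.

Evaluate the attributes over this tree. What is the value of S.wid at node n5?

1. n0.env = true  [given at root]
2. n1.env = false  [S₀.env == false]
3. n2.env = false  [S₀.env == true]
4. n3.lim = "qn"  [terminal]
5. n2.wid = 5  [len(b.lim) + 3]
6. n4.cnt = -4  [terminal]
7. n1.wid = -7  [g.cnt - 3]
8. n5.env = true  [S₀.env == true]
9. n7.env = false  [false]
10. n8.cnt = -1  [terminal]
11. n7.wid = -5  [g.cnt - 4]
12. n9.acc = "uu"  [terminal]
13. n10.val = false  [S.wid > -5]
14. n11.lab = 0  [terminal]
15. n12.lim = "qu"  [terminal]
16. n10.lim = true  [c.lab > -1]
17. n10.hot = 10  [c.lab * -1 + 10]
18. n6.val = 7  [S.wid + A.hot + 2]
19. n6.cnt = "wy"  ["wy"]
20. n6.key = "uu"  [if A.lim then h.acc else "p"]
21. n6.fin = -8  [S.wid + A.hot - 13]
22. n13.acc = "qn"  [terminal]
23. n14.env = false  [S₀.env == false]
24. n15.env = false  [S₀.env == true]
25. n16.lim = "yz"  [terminal]
26. n17.cnt = 3  [terminal]
27. n15.wid = 10  [g.cnt * 2 + 4]
28. n18.lim = "py"  [terminal]
29. n14.wid = 27  [len(b.lim) + 25]
30. n5.wid = -6  [S₁.wid + B.val - 40]
31. n19.lim = "my"  [terminal]
32. n0.wid = -1  [S₂.wid * -2 - 13]

-6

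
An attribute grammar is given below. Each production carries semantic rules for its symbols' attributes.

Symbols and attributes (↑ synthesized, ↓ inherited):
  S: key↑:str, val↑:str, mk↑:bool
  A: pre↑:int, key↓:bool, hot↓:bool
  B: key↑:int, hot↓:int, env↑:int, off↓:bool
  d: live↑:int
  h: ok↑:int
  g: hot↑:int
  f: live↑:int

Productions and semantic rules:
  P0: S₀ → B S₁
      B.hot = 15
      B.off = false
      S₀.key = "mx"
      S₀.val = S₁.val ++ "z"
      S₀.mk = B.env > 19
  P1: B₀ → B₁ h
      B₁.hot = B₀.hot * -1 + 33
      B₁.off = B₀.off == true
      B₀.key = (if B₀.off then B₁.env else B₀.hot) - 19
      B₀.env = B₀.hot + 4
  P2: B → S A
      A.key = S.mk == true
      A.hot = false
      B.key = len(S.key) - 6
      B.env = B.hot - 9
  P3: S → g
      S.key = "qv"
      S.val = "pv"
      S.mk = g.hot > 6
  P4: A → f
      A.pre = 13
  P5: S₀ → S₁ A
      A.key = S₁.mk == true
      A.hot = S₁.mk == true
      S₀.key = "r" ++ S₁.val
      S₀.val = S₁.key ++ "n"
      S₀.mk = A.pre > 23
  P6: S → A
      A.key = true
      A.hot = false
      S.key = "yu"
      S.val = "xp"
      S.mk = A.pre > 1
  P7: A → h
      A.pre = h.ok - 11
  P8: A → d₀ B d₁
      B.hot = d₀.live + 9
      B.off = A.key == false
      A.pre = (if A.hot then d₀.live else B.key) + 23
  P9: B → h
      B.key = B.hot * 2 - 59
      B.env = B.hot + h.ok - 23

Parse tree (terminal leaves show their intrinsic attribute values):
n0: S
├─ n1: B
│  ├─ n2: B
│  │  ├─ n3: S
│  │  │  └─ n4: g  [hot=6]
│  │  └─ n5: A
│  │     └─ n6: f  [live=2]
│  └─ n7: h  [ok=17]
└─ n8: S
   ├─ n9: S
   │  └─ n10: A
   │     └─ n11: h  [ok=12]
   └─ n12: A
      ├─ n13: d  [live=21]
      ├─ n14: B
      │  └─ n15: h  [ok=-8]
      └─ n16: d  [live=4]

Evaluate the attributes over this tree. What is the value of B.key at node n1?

1. n1.hot = 15  [15]
2. n1.off = false  [false]
3. n2.hot = 18  [B₀.hot * -1 + 33]
4. n2.off = false  [B₀.off == true]
5. n4.hot = 6  [terminal]
6. n3.key = "qv"  ["qv"]
7. n3.val = "pv"  ["pv"]
8. n3.mk = false  [g.hot > 6]
9. n5.key = false  [S.mk == true]
10. n5.hot = false  [false]
11. n6.live = 2  [terminal]
12. n5.pre = 13  [13]
13. n2.key = -4  [len(S.key) - 6]
14. n2.env = 9  [B.hot - 9]
15. n7.ok = 17  [terminal]
16. n1.key = -4  [(if B₀.off then B₁.env else B₀.hot) - 19]
17. n1.env = 19  [B₀.hot + 4]
18. n10.key = true  [true]
19. n10.hot = false  [false]
20. n11.ok = 12  [terminal]
21. n10.pre = 1  [h.ok - 11]
22. n9.key = "yu"  ["yu"]
23. n9.val = "xp"  ["xp"]
24. n9.mk = false  [A.pre > 1]
25. n12.key = false  [S₁.mk == true]
26. n12.hot = false  [S₁.mk == true]
27. n13.live = 21  [terminal]
28. n14.hot = 30  [d₀.live + 9]
29. n14.off = true  [A.key == false]
30. n15.ok = -8  [terminal]
31. n14.key = 1  [B.hot * 2 - 59]
32. n14.env = -1  [B.hot + h.ok - 23]
33. n16.live = 4  [terminal]
34. n12.pre = 24  [(if A.hot then d₀.live else B.key) + 23]
35. n8.key = "rxp"  ["r" ++ S₁.val]
36. n8.val = "yun"  [S₁.key ++ "n"]
37. n8.mk = true  [A.pre > 23]
38. n0.key = "mx"  ["mx"]
39. n0.val = "yunz"  [S₁.val ++ "z"]
40. n0.mk = false  [B.env > 19]

-4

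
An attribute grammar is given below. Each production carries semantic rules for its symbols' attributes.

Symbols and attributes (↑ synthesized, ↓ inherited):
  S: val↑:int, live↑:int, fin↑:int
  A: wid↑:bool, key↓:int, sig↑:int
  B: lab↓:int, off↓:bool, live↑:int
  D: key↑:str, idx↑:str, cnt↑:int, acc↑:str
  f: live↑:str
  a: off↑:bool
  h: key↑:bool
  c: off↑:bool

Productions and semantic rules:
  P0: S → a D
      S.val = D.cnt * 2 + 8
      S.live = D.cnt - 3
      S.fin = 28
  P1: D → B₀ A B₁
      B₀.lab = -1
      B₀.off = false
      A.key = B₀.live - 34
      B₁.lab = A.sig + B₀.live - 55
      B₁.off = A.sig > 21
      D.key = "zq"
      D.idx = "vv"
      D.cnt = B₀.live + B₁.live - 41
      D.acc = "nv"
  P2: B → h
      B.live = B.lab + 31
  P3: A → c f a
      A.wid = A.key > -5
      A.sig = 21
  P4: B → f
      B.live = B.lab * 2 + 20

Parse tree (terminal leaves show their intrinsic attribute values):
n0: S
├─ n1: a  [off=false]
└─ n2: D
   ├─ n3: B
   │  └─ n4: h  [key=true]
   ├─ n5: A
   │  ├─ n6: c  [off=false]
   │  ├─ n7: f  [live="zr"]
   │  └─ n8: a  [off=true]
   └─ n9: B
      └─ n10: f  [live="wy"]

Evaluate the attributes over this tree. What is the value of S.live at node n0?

1. n1.off = false  [terminal]
2. n3.lab = -1  [-1]
3. n3.off = false  [false]
4. n4.key = true  [terminal]
5. n3.live = 30  [B.lab + 31]
6. n5.key = -4  [B₀.live - 34]
7. n6.off = false  [terminal]
8. n7.live = "zr"  [terminal]
9. n8.off = true  [terminal]
10. n5.wid = true  [A.key > -5]
11. n5.sig = 21  [21]
12. n9.lab = -4  [A.sig + B₀.live - 55]
13. n9.off = false  [A.sig > 21]
14. n10.live = "wy"  [terminal]
15. n9.live = 12  [B.lab * 2 + 20]
16. n2.key = "zq"  ["zq"]
17. n2.idx = "vv"  ["vv"]
18. n2.cnt = 1  [B₀.live + B₁.live - 41]
19. n2.acc = "nv"  ["nv"]
20. n0.val = 10  [D.cnt * 2 + 8]
21. n0.live = -2  [D.cnt - 3]
22. n0.fin = 28  [28]

-2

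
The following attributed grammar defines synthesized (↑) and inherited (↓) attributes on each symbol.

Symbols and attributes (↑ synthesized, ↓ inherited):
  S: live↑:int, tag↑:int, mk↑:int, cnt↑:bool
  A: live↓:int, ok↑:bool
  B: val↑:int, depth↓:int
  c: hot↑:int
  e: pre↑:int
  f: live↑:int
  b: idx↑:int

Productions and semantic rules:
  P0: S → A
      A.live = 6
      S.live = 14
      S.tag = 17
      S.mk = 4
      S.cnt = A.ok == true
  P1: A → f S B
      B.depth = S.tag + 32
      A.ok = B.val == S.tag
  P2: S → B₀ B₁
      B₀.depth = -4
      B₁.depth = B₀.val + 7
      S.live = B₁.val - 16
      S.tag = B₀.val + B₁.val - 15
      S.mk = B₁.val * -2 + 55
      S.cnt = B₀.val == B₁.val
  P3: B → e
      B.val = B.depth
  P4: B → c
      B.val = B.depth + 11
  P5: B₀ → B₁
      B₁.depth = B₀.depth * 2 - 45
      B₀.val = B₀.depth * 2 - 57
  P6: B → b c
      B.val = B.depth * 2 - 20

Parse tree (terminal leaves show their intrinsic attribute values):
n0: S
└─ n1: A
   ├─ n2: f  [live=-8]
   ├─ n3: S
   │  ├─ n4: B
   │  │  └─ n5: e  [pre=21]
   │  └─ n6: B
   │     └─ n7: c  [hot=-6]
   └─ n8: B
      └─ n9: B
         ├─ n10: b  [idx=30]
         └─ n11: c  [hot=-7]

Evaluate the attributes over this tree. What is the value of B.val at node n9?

-2

1. n1.live = 6  [6]
2. n2.live = -8  [terminal]
3. n4.depth = -4  [-4]
4. n5.pre = 21  [terminal]
5. n4.val = -4  [B.depth]
6. n6.depth = 3  [B₀.val + 7]
7. n7.hot = -6  [terminal]
8. n6.val = 14  [B.depth + 11]
9. n3.live = -2  [B₁.val - 16]
10. n3.tag = -5  [B₀.val + B₁.val - 15]
11. n3.mk = 27  [B₁.val * -2 + 55]
12. n3.cnt = false  [B₀.val == B₁.val]
13. n8.depth = 27  [S.tag + 32]
14. n9.depth = 9  [B₀.depth * 2 - 45]
15. n10.idx = 30  [terminal]
16. n11.hot = -7  [terminal]
17. n9.val = -2  [B.depth * 2 - 20]
18. n8.val = -3  [B₀.depth * 2 - 57]
19. n1.ok = false  [B.val == S.tag]
20. n0.live = 14  [14]
21. n0.tag = 17  [17]
22. n0.mk = 4  [4]
23. n0.cnt = false  [A.ok == true]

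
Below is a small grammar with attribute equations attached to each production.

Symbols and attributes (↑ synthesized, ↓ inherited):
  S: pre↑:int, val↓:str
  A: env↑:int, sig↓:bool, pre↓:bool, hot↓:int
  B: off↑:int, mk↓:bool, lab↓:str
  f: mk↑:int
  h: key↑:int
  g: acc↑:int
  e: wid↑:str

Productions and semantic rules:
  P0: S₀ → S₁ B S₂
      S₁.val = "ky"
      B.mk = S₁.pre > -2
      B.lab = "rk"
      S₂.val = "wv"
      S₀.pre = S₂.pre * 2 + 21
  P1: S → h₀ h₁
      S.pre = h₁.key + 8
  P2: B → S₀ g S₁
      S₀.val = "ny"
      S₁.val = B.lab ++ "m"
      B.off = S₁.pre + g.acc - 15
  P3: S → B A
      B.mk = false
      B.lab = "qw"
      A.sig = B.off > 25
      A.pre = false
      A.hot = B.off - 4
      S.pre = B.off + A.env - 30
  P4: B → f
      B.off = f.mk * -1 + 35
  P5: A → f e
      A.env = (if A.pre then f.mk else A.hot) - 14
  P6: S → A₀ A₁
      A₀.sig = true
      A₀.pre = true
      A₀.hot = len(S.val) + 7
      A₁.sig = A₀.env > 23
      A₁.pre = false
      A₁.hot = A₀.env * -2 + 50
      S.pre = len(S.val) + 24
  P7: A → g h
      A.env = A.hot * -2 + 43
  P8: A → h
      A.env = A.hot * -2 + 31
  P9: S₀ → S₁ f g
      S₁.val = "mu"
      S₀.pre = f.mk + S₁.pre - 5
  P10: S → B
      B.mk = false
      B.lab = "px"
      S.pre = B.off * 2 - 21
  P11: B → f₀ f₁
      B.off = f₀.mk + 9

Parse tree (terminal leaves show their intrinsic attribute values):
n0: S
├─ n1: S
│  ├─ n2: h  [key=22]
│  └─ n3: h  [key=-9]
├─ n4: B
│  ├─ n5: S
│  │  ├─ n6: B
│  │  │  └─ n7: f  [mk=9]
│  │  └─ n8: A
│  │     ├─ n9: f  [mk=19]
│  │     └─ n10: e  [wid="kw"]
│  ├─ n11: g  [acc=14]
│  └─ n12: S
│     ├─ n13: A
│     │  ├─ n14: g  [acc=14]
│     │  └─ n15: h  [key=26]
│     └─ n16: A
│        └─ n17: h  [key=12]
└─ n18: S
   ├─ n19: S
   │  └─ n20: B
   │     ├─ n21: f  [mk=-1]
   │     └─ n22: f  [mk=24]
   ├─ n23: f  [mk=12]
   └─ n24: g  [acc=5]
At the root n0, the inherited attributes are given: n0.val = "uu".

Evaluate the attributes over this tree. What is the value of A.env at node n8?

1. n0.val = "uu"  [given at root]
2. n1.val = "ky"  ["ky"]
3. n2.key = 22  [terminal]
4. n3.key = -9  [terminal]
5. n1.pre = -1  [h₁.key + 8]
6. n4.mk = true  [S₁.pre > -2]
7. n4.lab = "rk"  ["rk"]
8. n5.val = "ny"  ["ny"]
9. n6.mk = false  [false]
10. n6.lab = "qw"  ["qw"]
11. n7.mk = 9  [terminal]
12. n6.off = 26  [f.mk * -1 + 35]
13. n8.sig = true  [B.off > 25]
14. n8.pre = false  [false]
15. n8.hot = 22  [B.off - 4]
16. n9.mk = 19  [terminal]
17. n10.wid = "kw"  [terminal]
18. n8.env = 8  [(if A.pre then f.mk else A.hot) - 14]
19. n5.pre = 4  [B.off + A.env - 30]
20. n11.acc = 14  [terminal]
21. n12.val = "rkm"  [B.lab ++ "m"]
22. n13.sig = true  [true]
23. n13.pre = true  [true]
24. n13.hot = 10  [len(S.val) + 7]
25. n14.acc = 14  [terminal]
26. n15.key = 26  [terminal]
27. n13.env = 23  [A.hot * -2 + 43]
28. n16.sig = false  [A₀.env > 23]
29. n16.pre = false  [false]
30. n16.hot = 4  [A₀.env * -2 + 50]
31. n17.key = 12  [terminal]
32. n16.env = 23  [A.hot * -2 + 31]
33. n12.pre = 27  [len(S.val) + 24]
34. n4.off = 26  [S₁.pre + g.acc - 15]
35. n18.val = "wv"  ["wv"]
36. n19.val = "mu"  ["mu"]
37. n20.mk = false  [false]
38. n20.lab = "px"  ["px"]
39. n21.mk = -1  [terminal]
40. n22.mk = 24  [terminal]
41. n20.off = 8  [f₀.mk + 9]
42. n19.pre = -5  [B.off * 2 - 21]
43. n23.mk = 12  [terminal]
44. n24.acc = 5  [terminal]
45. n18.pre = 2  [f.mk + S₁.pre - 5]
46. n0.pre = 25  [S₂.pre * 2 + 21]

8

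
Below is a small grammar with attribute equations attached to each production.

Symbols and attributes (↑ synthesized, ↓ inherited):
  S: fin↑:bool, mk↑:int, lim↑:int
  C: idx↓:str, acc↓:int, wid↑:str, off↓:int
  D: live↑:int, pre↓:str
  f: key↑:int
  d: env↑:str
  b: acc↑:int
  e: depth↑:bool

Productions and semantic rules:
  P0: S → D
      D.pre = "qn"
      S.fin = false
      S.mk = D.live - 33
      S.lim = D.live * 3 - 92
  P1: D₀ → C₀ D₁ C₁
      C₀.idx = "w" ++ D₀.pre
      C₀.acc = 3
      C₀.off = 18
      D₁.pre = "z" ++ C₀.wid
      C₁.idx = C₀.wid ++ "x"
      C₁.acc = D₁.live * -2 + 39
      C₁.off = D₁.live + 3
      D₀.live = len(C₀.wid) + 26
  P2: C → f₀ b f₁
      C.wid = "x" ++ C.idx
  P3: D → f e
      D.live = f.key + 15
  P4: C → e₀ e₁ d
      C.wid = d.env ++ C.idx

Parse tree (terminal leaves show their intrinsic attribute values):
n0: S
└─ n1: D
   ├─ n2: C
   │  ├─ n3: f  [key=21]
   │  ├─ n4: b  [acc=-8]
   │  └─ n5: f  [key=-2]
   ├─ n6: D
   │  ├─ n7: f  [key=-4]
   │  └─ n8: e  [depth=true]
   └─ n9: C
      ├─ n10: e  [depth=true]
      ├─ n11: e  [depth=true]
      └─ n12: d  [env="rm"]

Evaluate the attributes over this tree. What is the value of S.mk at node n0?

1. n1.pre = "qn"  ["qn"]
2. n2.idx = "wqn"  ["w" ++ D₀.pre]
3. n2.acc = 3  [3]
4. n2.off = 18  [18]
5. n3.key = 21  [terminal]
6. n4.acc = -8  [terminal]
7. n5.key = -2  [terminal]
8. n2.wid = "xwqn"  ["x" ++ C.idx]
9. n6.pre = "zxwqn"  ["z" ++ C₀.wid]
10. n7.key = -4  [terminal]
11. n8.depth = true  [terminal]
12. n6.live = 11  [f.key + 15]
13. n9.idx = "xwqnx"  [C₀.wid ++ "x"]
14. n9.acc = 17  [D₁.live * -2 + 39]
15. n9.off = 14  [D₁.live + 3]
16. n10.depth = true  [terminal]
17. n11.depth = true  [terminal]
18. n12.env = "rm"  [terminal]
19. n9.wid = "rmxwqnx"  [d.env ++ C.idx]
20. n1.live = 30  [len(C₀.wid) + 26]
21. n0.fin = false  [false]
22. n0.mk = -3  [D.live - 33]
23. n0.lim = -2  [D.live * 3 - 92]

-3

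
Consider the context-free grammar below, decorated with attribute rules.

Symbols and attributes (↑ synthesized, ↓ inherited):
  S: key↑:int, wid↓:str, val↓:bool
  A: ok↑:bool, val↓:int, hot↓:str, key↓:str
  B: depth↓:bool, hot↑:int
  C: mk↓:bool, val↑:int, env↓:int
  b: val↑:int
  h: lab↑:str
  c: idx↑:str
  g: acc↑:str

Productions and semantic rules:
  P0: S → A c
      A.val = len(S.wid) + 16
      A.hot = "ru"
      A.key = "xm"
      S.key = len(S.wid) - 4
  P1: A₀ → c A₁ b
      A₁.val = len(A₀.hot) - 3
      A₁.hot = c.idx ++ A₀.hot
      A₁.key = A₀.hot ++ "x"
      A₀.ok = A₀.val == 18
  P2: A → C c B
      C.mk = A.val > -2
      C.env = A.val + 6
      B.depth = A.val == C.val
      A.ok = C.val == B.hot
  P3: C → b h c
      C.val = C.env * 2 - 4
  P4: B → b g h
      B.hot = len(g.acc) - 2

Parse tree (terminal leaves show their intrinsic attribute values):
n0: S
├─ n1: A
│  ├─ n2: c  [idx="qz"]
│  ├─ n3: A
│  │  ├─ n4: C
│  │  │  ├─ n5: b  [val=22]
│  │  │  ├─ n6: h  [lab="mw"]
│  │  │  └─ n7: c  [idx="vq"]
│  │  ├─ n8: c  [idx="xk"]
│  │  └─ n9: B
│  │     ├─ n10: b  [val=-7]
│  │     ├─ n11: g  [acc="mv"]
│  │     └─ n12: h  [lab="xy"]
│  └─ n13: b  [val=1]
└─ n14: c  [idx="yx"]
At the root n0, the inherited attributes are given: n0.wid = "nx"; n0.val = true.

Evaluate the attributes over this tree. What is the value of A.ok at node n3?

false

1. n0.wid = "nx"  [given at root]
2. n0.val = true  [given at root]
3. n1.val = 18  [len(S.wid) + 16]
4. n1.hot = "ru"  ["ru"]
5. n1.key = "xm"  ["xm"]
6. n2.idx = "qz"  [terminal]
7. n3.val = -1  [len(A₀.hot) - 3]
8. n3.hot = "qzru"  [c.idx ++ A₀.hot]
9. n3.key = "rux"  [A₀.hot ++ "x"]
10. n4.mk = true  [A.val > -2]
11. n4.env = 5  [A.val + 6]
12. n5.val = 22  [terminal]
13. n6.lab = "mw"  [terminal]
14. n7.idx = "vq"  [terminal]
15. n4.val = 6  [C.env * 2 - 4]
16. n8.idx = "xk"  [terminal]
17. n9.depth = false  [A.val == C.val]
18. n10.val = -7  [terminal]
19. n11.acc = "mv"  [terminal]
20. n12.lab = "xy"  [terminal]
21. n9.hot = 0  [len(g.acc) - 2]
22. n3.ok = false  [C.val == B.hot]
23. n13.val = 1  [terminal]
24. n1.ok = true  [A₀.val == 18]
25. n14.idx = "yx"  [terminal]
26. n0.key = -2  [len(S.wid) - 4]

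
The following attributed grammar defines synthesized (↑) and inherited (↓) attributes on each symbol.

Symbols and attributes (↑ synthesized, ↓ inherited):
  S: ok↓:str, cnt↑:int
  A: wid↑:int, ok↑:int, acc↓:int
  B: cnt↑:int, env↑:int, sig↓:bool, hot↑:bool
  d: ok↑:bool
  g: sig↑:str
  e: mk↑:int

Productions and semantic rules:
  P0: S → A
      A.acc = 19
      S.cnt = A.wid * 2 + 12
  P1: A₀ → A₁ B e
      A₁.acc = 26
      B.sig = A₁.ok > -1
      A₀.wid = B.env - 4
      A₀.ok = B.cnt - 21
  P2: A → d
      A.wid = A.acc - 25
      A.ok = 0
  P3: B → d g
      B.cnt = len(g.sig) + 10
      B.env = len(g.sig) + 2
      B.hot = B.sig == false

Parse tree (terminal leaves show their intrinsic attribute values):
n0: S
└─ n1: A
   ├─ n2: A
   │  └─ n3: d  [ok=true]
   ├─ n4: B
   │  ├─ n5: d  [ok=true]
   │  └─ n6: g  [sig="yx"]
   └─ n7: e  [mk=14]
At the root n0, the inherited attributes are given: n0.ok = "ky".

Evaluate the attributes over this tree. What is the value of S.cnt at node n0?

1. n0.ok = "ky"  [given at root]
2. n1.acc = 19  [19]
3. n2.acc = 26  [26]
4. n3.ok = true  [terminal]
5. n2.wid = 1  [A.acc - 25]
6. n2.ok = 0  [0]
7. n4.sig = true  [A₁.ok > -1]
8. n5.ok = true  [terminal]
9. n6.sig = "yx"  [terminal]
10. n4.cnt = 12  [len(g.sig) + 10]
11. n4.env = 4  [len(g.sig) + 2]
12. n4.hot = false  [B.sig == false]
13. n7.mk = 14  [terminal]
14. n1.wid = 0  [B.env - 4]
15. n1.ok = -9  [B.cnt - 21]
16. n0.cnt = 12  [A.wid * 2 + 12]

12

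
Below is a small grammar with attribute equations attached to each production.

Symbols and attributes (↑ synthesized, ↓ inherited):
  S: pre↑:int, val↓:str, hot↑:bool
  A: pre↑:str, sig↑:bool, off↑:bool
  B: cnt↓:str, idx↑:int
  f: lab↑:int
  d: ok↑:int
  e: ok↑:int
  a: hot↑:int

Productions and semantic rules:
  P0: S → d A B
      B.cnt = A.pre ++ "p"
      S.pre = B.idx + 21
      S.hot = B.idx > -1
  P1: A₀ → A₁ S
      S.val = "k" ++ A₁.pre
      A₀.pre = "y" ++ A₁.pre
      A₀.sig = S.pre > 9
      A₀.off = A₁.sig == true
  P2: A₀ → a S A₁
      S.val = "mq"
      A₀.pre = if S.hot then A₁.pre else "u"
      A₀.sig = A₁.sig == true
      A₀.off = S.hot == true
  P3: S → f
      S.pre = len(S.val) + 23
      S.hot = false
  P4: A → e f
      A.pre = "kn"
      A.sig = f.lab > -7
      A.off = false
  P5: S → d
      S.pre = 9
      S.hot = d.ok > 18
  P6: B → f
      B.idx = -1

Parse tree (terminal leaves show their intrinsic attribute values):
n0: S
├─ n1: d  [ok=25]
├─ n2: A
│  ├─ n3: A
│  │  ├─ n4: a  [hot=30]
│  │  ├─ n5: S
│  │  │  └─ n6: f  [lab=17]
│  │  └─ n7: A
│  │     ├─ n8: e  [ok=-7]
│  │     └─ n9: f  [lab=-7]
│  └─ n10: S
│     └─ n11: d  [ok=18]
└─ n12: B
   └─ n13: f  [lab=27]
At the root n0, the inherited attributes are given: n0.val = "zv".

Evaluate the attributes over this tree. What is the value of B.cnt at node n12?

1. n0.val = "zv"  [given at root]
2. n1.ok = 25  [terminal]
3. n4.hot = 30  [terminal]
4. n5.val = "mq"  ["mq"]
5. n6.lab = 17  [terminal]
6. n5.pre = 25  [len(S.val) + 23]
7. n5.hot = false  [false]
8. n8.ok = -7  [terminal]
9. n9.lab = -7  [terminal]
10. n7.pre = "kn"  ["kn"]
11. n7.sig = false  [f.lab > -7]
12. n7.off = false  [false]
13. n3.pre = "u"  [if S.hot then A₁.pre else "u"]
14. n3.sig = false  [A₁.sig == true]
15. n3.off = false  [S.hot == true]
16. n10.val = "ku"  ["k" ++ A₁.pre]
17. n11.ok = 18  [terminal]
18. n10.pre = 9  [9]
19. n10.hot = false  [d.ok > 18]
20. n2.pre = "yu"  ["y" ++ A₁.pre]
21. n2.sig = false  [S.pre > 9]
22. n2.off = false  [A₁.sig == true]
23. n12.cnt = "yup"  [A.pre ++ "p"]
24. n13.lab = 27  [terminal]
25. n12.idx = -1  [-1]
26. n0.pre = 20  [B.idx + 21]
27. n0.hot = false  [B.idx > -1]

"yup"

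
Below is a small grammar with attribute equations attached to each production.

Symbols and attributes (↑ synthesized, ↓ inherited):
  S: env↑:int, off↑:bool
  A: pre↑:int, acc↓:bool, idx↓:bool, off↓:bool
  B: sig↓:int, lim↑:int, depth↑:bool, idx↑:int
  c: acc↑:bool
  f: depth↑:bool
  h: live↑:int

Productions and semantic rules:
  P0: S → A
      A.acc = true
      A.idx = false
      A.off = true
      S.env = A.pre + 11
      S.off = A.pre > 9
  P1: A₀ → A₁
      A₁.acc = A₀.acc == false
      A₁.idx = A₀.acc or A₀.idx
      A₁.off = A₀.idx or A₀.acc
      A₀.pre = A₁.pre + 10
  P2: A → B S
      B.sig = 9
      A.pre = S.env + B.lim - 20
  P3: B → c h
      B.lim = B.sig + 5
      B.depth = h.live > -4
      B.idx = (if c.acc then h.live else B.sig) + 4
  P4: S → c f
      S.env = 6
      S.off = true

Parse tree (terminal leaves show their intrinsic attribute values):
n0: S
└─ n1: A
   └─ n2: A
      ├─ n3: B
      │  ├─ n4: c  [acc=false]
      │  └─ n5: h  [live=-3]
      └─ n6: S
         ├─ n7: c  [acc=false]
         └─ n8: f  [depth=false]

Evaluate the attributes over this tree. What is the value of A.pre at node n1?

1. n1.acc = true  [true]
2. n1.idx = false  [false]
3. n1.off = true  [true]
4. n2.acc = false  [A₀.acc == false]
5. n2.idx = true  [A₀.acc or A₀.idx]
6. n2.off = true  [A₀.idx or A₀.acc]
7. n3.sig = 9  [9]
8. n4.acc = false  [terminal]
9. n5.live = -3  [terminal]
10. n3.lim = 14  [B.sig + 5]
11. n3.depth = true  [h.live > -4]
12. n3.idx = 13  [(if c.acc then h.live else B.sig) + 4]
13. n7.acc = false  [terminal]
14. n8.depth = false  [terminal]
15. n6.env = 6  [6]
16. n6.off = true  [true]
17. n2.pre = 0  [S.env + B.lim - 20]
18. n1.pre = 10  [A₁.pre + 10]
19. n0.env = 21  [A.pre + 11]
20. n0.off = true  [A.pre > 9]

10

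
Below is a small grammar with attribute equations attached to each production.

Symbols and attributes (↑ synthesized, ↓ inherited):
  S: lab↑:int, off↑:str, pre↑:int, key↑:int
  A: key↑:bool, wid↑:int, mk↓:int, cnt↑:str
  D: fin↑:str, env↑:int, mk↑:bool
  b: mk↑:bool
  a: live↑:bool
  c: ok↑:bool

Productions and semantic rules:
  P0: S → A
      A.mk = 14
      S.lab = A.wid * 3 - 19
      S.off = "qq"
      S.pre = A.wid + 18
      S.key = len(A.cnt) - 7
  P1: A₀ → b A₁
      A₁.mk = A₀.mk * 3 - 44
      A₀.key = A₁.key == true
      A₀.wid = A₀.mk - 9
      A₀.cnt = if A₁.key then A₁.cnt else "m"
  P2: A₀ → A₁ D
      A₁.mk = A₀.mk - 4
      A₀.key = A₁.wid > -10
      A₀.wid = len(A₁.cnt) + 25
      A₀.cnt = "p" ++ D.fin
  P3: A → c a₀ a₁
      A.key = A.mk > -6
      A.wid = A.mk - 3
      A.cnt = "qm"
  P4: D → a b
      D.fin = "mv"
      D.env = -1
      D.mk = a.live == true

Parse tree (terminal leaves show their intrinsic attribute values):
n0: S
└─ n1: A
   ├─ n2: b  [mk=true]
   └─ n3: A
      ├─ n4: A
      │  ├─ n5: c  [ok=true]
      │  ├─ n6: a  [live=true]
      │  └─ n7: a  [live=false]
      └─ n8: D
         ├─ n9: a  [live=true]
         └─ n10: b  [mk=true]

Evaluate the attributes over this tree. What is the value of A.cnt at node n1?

1. n1.mk = 14  [14]
2. n2.mk = true  [terminal]
3. n3.mk = -2  [A₀.mk * 3 - 44]
4. n4.mk = -6  [A₀.mk - 4]
5. n5.ok = true  [terminal]
6. n6.live = true  [terminal]
7. n7.live = false  [terminal]
8. n4.key = false  [A.mk > -6]
9. n4.wid = -9  [A.mk - 3]
10. n4.cnt = "qm"  ["qm"]
11. n9.live = true  [terminal]
12. n10.mk = true  [terminal]
13. n8.fin = "mv"  ["mv"]
14. n8.env = -1  [-1]
15. n8.mk = true  [a.live == true]
16. n3.key = true  [A₁.wid > -10]
17. n3.wid = 27  [len(A₁.cnt) + 25]
18. n3.cnt = "pmv"  ["p" ++ D.fin]
19. n1.key = true  [A₁.key == true]
20. n1.wid = 5  [A₀.mk - 9]
21. n1.cnt = "pmv"  [if A₁.key then A₁.cnt else "m"]
22. n0.lab = -4  [A.wid * 3 - 19]
23. n0.off = "qq"  ["qq"]
24. n0.pre = 23  [A.wid + 18]
25. n0.key = -4  [len(A.cnt) - 7]

"pmv"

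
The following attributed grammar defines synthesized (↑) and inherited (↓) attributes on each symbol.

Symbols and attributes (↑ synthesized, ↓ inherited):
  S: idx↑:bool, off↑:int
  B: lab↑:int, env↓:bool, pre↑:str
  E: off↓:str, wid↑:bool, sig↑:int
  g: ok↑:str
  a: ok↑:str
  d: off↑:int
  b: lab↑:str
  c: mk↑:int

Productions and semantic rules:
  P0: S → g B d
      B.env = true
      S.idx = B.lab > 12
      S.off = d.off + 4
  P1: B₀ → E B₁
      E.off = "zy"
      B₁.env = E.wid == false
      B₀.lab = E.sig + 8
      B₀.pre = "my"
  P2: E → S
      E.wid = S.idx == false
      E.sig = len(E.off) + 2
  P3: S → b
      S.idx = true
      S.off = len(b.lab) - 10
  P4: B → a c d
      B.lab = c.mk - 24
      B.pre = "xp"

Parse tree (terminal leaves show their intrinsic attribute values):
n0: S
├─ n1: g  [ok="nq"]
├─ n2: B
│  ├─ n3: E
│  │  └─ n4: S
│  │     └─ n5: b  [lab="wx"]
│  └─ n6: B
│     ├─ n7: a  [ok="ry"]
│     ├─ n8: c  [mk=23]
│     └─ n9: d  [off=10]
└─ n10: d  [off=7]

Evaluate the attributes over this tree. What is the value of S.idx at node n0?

1. n1.ok = "nq"  [terminal]
2. n2.env = true  [true]
3. n3.off = "zy"  ["zy"]
4. n5.lab = "wx"  [terminal]
5. n4.idx = true  [true]
6. n4.off = -8  [len(b.lab) - 10]
7. n3.wid = false  [S.idx == false]
8. n3.sig = 4  [len(E.off) + 2]
9. n6.env = true  [E.wid == false]
10. n7.ok = "ry"  [terminal]
11. n8.mk = 23  [terminal]
12. n9.off = 10  [terminal]
13. n6.lab = -1  [c.mk - 24]
14. n6.pre = "xp"  ["xp"]
15. n2.lab = 12  [E.sig + 8]
16. n2.pre = "my"  ["my"]
17. n10.off = 7  [terminal]
18. n0.idx = false  [B.lab > 12]
19. n0.off = 11  [d.off + 4]

false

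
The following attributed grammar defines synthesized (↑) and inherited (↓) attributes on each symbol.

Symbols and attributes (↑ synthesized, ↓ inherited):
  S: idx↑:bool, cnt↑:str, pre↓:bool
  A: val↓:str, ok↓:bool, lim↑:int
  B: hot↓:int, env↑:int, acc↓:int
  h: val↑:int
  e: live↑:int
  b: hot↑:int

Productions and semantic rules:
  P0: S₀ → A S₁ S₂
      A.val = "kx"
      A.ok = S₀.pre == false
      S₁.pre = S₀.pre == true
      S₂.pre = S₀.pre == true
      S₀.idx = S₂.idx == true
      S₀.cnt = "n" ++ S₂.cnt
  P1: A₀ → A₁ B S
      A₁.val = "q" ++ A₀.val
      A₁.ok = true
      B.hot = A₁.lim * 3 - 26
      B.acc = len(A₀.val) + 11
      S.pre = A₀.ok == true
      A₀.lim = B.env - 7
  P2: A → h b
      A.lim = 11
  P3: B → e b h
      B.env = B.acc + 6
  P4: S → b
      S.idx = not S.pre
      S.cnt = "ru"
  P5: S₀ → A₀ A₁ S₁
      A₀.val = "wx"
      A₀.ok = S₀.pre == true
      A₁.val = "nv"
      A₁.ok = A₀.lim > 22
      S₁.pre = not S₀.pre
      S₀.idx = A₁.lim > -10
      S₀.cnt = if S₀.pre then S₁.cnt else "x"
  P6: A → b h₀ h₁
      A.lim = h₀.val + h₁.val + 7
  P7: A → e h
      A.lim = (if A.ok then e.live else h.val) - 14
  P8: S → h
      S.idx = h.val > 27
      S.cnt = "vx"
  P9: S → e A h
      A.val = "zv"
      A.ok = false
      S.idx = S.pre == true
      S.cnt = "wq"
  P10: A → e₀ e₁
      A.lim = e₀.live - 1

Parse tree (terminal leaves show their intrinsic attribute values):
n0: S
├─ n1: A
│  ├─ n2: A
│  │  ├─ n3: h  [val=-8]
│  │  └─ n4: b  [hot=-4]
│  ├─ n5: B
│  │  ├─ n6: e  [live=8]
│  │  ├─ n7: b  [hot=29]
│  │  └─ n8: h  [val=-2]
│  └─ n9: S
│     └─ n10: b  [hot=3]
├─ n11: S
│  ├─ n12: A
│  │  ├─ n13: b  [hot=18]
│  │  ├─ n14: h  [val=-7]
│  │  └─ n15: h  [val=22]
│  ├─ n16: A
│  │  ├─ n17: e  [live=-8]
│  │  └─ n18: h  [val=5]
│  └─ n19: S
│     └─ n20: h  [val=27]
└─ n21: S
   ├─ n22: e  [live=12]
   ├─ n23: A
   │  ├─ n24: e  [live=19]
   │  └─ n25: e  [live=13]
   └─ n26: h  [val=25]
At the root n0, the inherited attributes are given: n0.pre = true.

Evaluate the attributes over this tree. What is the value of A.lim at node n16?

1. n0.pre = true  [given at root]
2. n1.val = "kx"  ["kx"]
3. n1.ok = false  [S₀.pre == false]
4. n2.val = "qkx"  ["q" ++ A₀.val]
5. n2.ok = true  [true]
6. n3.val = -8  [terminal]
7. n4.hot = -4  [terminal]
8. n2.lim = 11  [11]
9. n5.hot = 7  [A₁.lim * 3 - 26]
10. n5.acc = 13  [len(A₀.val) + 11]
11. n6.live = 8  [terminal]
12. n7.hot = 29  [terminal]
13. n8.val = -2  [terminal]
14. n5.env = 19  [B.acc + 6]
15. n9.pre = false  [A₀.ok == true]
16. n10.hot = 3  [terminal]
17. n9.idx = true  [not S.pre]
18. n9.cnt = "ru"  ["ru"]
19. n1.lim = 12  [B.env - 7]
20. n11.pre = true  [S₀.pre == true]
21. n12.val = "wx"  ["wx"]
22. n12.ok = true  [S₀.pre == true]
23. n13.hot = 18  [terminal]
24. n14.val = -7  [terminal]
25. n15.val = 22  [terminal]
26. n12.lim = 22  [h₀.val + h₁.val + 7]
27. n16.val = "nv"  ["nv"]
28. n16.ok = false  [A₀.lim > 22]
29. n17.live = -8  [terminal]
30. n18.val = 5  [terminal]
31. n16.lim = -9  [(if A.ok then e.live else h.val) - 14]
32. n19.pre = false  [not S₀.pre]
33. n20.val = 27  [terminal]
34. n19.idx = false  [h.val > 27]
35. n19.cnt = "vx"  ["vx"]
36. n11.idx = true  [A₁.lim > -10]
37. n11.cnt = "vx"  [if S₀.pre then S₁.cnt else "x"]
38. n21.pre = true  [S₀.pre == true]
39. n22.live = 12  [terminal]
40. n23.val = "zv"  ["zv"]
41. n23.ok = false  [false]
42. n24.live = 19  [terminal]
43. n25.live = 13  [terminal]
44. n23.lim = 18  [e₀.live - 1]
45. n26.val = 25  [terminal]
46. n21.idx = true  [S.pre == true]
47. n21.cnt = "wq"  ["wq"]
48. n0.idx = true  [S₂.idx == true]
49. n0.cnt = "nwq"  ["n" ++ S₂.cnt]

-9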